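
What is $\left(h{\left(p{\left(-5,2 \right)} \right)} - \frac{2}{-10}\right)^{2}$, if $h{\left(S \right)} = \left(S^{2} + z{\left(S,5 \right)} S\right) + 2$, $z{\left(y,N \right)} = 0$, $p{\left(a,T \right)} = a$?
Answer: $\frac{18496}{25} \approx 739.84$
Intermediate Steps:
$h{\left(S \right)} = 2 + S^{2}$ ($h{\left(S \right)} = \left(S^{2} + 0 S\right) + 2 = \left(S^{2} + 0\right) + 2 = S^{2} + 2 = 2 + S^{2}$)
$\left(h{\left(p{\left(-5,2 \right)} \right)} - \frac{2}{-10}\right)^{2} = \left(\left(2 + \left(-5\right)^{2}\right) - \frac{2}{-10}\right)^{2} = \left(\left(2 + 25\right) - - \frac{1}{5}\right)^{2} = \left(27 + \frac{1}{5}\right)^{2} = \left(\frac{136}{5}\right)^{2} = \frac{18496}{25}$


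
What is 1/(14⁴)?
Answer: 1/38416 ≈ 2.6031e-5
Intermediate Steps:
1/(14⁴) = 1/38416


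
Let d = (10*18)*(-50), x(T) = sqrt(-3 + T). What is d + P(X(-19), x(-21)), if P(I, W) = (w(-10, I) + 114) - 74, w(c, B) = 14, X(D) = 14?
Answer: -8946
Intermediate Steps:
d = -9000 (d = 180*(-50) = -9000)
P(I, W) = 54 (P(I, W) = (14 + 114) - 74 = 128 - 74 = 54)
d + P(X(-19), x(-21)) = -9000 + 54 = -8946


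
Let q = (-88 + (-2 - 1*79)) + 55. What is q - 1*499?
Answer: -613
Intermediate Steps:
q = -114 (q = (-88 + (-2 - 79)) + 55 = (-88 - 81) + 55 = -169 + 55 = -114)
q - 1*499 = -114 - 1*499 = -114 - 499 = -613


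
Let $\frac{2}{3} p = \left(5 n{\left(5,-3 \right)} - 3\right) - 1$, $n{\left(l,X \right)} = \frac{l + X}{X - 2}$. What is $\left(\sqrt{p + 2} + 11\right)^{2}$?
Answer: $\left(11 + i \sqrt{7}\right)^{2} \approx 114.0 + 58.207 i$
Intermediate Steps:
$n{\left(l,X \right)} = \frac{X + l}{-2 + X}$
$p = -9$ ($p = \frac{3 \left(\left(5 \frac{-3 + 5}{-2 - 3} - 3\right) - 1\right)}{2} = \frac{3 \left(\left(5 \frac{1}{-5} \cdot 2 - 3\right) - 1\right)}{2} = \frac{3 \left(\left(5 \left(\left(- \frac{1}{5}\right) 2\right) - 3\right) - 1\right)}{2} = \frac{3 \left(\left(5 \left(- \frac{2}{5}\right) - 3\right) - 1\right)}{2} = \frac{3 \left(\left(-2 - 3\right) - 1\right)}{2} = \frac{3 \left(-5 - 1\right)}{2} = \frac{3}{2} \left(-6\right) = -9$)
$\left(\sqrt{p + 2} + 11\right)^{2} = \left(\sqrt{-9 + 2} + 11\right)^{2} = \left(\sqrt{-7} + 11\right)^{2} = \left(i \sqrt{7} + 11\right)^{2} = \left(11 + i \sqrt{7}\right)^{2}$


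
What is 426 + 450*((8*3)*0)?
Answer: 426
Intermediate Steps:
426 + 450*((8*3)*0) = 426 + 450*(24*0) = 426 + 450*0 = 426 + 0 = 426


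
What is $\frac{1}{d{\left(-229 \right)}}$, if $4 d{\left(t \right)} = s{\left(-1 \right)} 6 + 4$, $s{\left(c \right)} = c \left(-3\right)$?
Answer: $\frac{2}{11} \approx 0.18182$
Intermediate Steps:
$s{\left(c \right)} = - 3 c$
$d{\left(t \right)} = \frac{11}{2}$ ($d{\left(t \right)} = \frac{\left(-3\right) \left(-1\right) 6 + 4}{4} = \frac{3 \cdot 6 + 4}{4} = \frac{18 + 4}{4} = \frac{1}{4} \cdot 22 = \frac{11}{2}$)
$\frac{1}{d{\left(-229 \right)}} = \frac{1}{\frac{11}{2}} = \frac{2}{11}$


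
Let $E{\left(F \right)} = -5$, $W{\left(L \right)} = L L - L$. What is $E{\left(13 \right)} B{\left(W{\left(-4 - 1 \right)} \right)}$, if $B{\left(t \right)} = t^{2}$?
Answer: $-4500$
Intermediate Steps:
$W{\left(L \right)} = L^{2} - L$
$E{\left(13 \right)} B{\left(W{\left(-4 - 1 \right)} \right)} = - 5 \left(\left(-4 - 1\right) \left(-1 - 5\right)\right)^{2} = - 5 \left(- 5 \left(-1 - 5\right)\right)^{2} = - 5 \left(\left(-5\right) \left(-6\right)\right)^{2} = - 5 \cdot 30^{2} = \left(-5\right) 900 = -4500$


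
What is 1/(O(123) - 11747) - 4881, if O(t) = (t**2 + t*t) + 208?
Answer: -91367438/18719 ≈ -4881.0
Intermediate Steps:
O(t) = 208 + 2*t**2 (O(t) = (t**2 + t**2) + 208 = 2*t**2 + 208 = 208 + 2*t**2)
1/(O(123) - 11747) - 4881 = 1/((208 + 2*123**2) - 11747) - 4881 = 1/((208 + 2*15129) - 11747) - 4881 = 1/((208 + 30258) - 11747) - 4881 = 1/(30466 - 11747) - 4881 = 1/18719 - 4881 = -91367438/18719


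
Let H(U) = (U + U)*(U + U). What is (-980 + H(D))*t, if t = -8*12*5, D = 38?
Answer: -2302080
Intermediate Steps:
t = -480 (t = -96*5 = -480)
H(U) = 4*U² (H(U) = (2*U)*(2*U) = 4*U²)
(-980 + H(D))*t = (-980 + 4*38²)*(-480) = (-980 + 4*1444)*(-480) = (-980 + 5776)*(-480) = 4796*(-480) = -2302080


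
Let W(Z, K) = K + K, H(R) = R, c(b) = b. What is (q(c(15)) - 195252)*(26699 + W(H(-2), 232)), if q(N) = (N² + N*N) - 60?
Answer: -5293036506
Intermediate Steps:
q(N) = -60 + 2*N² (q(N) = (N² + N²) - 60 = 2*N² - 60 = -60 + 2*N²)
W(Z, K) = 2*K
(q(c(15)) - 195252)*(26699 + W(H(-2), 232)) = ((-60 + 2*15²) - 195252)*(26699 + 2*232) = ((-60 + 2*225) - 195252)*(26699 + 464) = ((-60 + 450) - 195252)*27163 = (390 - 195252)*27163 = -194862*27163 = -5293036506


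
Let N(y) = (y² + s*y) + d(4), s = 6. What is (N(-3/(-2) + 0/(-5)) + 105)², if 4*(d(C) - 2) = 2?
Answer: 225625/16 ≈ 14102.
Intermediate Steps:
d(C) = 5/2 (d(C) = 2 + (¼)*2 = 2 + ½ = 5/2)
N(y) = 5/2 + y² + 6*y (N(y) = (y² + 6*y) + 5/2 = 5/2 + y² + 6*y)
(N(-3/(-2) + 0/(-5)) + 105)² = ((5/2 + (-3/(-2) + 0/(-5))² + 6*(-3/(-2) + 0/(-5))) + 105)² = ((5/2 + (-3*(-½) + 0*(-⅕))² + 6*(-3*(-½) + 0*(-⅕))) + 105)² = ((5/2 + (3/2 + 0)² + 6*(3/2 + 0)) + 105)² = ((5/2 + (3/2)² + 6*(3/2)) + 105)² = ((5/2 + 9/4 + 9) + 105)² = (55/4 + 105)² = (475/4)² = 225625/16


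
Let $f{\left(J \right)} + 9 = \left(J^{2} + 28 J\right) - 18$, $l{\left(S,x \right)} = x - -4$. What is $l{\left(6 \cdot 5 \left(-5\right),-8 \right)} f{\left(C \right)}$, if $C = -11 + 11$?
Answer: $108$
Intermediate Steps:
$C = 0$
$l{\left(S,x \right)} = 4 + x$ ($l{\left(S,x \right)} = x + 4 = 4 + x$)
$f{\left(J \right)} = -27 + J^{2} + 28 J$ ($f{\left(J \right)} = -9 - \left(18 - J^{2} - 28 J\right) = -9 + \left(-18 + J^{2} + 28 J\right) = -27 + J^{2} + 28 J$)
$l{\left(6 \cdot 5 \left(-5\right),-8 \right)} f{\left(C \right)} = \left(4 - 8\right) \left(-27 + 0^{2} + 28 \cdot 0\right) = - 4 \left(-27 + 0 + 0\right) = \left(-4\right) \left(-27\right) = 108$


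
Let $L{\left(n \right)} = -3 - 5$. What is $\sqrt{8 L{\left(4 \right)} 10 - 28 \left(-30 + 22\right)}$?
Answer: $4 i \sqrt{26} \approx 20.396 i$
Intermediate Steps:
$L{\left(n \right)} = -8$ ($L{\left(n \right)} = -3 - 5 = -8$)
$\sqrt{8 L{\left(4 \right)} 10 - 28 \left(-30 + 22\right)} = \sqrt{8 \left(-8\right) 10 - 28 \left(-30 + 22\right)} = \sqrt{\left(-64\right) 10 - -224} = \sqrt{-640 + 224} = \sqrt{-416} = 4 i \sqrt{26}$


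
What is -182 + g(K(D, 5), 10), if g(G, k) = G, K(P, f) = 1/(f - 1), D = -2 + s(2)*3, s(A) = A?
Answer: -727/4 ≈ -181.75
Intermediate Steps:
D = 4 (D = -2 + 2*3 = -2 + 6 = 4)
K(P, f) = 1/(-1 + f)
-182 + g(K(D, 5), 10) = -182 + 1/(-1 + 5) = -182 + 1/4 = -727/4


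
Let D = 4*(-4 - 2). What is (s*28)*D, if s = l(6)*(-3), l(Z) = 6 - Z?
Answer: 0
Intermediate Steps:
s = 0 (s = (6 - 1*6)*(-3) = (6 - 6)*(-3) = 0*(-3) = 0)
D = -24 (D = 4*(-6) = -24)
(s*28)*D = (0*28)*(-24) = 0*(-24) = 0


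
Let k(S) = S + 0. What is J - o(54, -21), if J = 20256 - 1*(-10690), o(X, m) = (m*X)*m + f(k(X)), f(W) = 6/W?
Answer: 64187/9 ≈ 7131.9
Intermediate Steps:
k(S) = S
o(X, m) = 6/X + X*m**2 (o(X, m) = (m*X)*m + 6/X = (X*m)*m + 6/X = X*m**2 + 6/X = 6/X + X*m**2)
J = 30946 (J = 20256 + 10690 = 30946)
J - o(54, -21) = 30946 - (6/54 + 54*(-21)**2) = 30946 - (6*(1/54) + 54*441) = 30946 - (1/9 + 23814) = 30946 - 1*214327/9 = 30946 - 214327/9 = 64187/9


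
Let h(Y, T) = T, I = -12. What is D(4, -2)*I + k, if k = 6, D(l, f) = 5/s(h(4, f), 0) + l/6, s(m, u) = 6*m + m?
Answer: 16/7 ≈ 2.2857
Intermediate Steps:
s(m, u) = 7*m
D(l, f) = l/6 + 5/(7*f) (D(l, f) = 5/((7*f)) + l/6 = 5*(1/(7*f)) + l*(⅙) = 5/(7*f) + l/6 = l/6 + 5/(7*f))
D(4, -2)*I + k = ((⅙)*4 + (5/7)/(-2))*(-12) + 6 = (⅔ + (5/7)*(-½))*(-12) + 6 = (⅔ - 5/14)*(-12) + 6 = (13/42)*(-12) + 6 = -26/7 + 6 = 16/7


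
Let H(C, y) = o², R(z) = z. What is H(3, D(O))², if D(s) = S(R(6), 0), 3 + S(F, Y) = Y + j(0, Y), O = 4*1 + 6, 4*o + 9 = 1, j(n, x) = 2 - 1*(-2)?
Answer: 16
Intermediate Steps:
j(n, x) = 4 (j(n, x) = 2 + 2 = 4)
o = -2 (o = -9/4 + (¼)*1 = -9/4 + ¼ = -2)
O = 10 (O = 4 + 6 = 10)
S(F, Y) = 1 + Y (S(F, Y) = -3 + (Y + 4) = -3 + (4 + Y) = 1 + Y)
D(s) = 1 (D(s) = 1 + 0 = 1)
H(C, y) = 4 (H(C, y) = (-2)² = 4)
H(3, D(O))² = 4² = 16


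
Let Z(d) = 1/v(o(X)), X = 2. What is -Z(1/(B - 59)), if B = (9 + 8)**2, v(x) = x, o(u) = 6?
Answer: -1/6 ≈ -0.16667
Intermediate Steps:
B = 289 (B = 17**2 = 289)
Z(d) = 1/6
-Z(1/(B - 59)) = -1*1/6 = -1/6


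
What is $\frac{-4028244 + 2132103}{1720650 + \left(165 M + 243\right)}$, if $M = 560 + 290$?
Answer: $- \frac{632047}{620381} \approx -1.0188$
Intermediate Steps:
$M = 850$
$\frac{-4028244 + 2132103}{1720650 + \left(165 M + 243\right)} = \frac{-4028244 + 2132103}{1720650 + \left(165 \cdot 850 + 243\right)} = - \frac{1896141}{1720650 + \left(140250 + 243\right)} = - \frac{1896141}{1720650 + 140493} = - \frac{1896141}{1861143} = \left(-1896141\right) \frac{1}{1861143} = - \frac{632047}{620381}$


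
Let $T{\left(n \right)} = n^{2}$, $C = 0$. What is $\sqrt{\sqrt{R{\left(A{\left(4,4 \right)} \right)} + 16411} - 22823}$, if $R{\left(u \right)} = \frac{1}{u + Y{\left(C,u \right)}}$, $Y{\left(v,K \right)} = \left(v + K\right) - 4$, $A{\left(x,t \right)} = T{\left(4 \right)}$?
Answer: $\frac{\sqrt{-4473308 + 14 \sqrt{3216563}}}{14} \approx 150.65 i$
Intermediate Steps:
$A{\left(x,t \right)} = 16$ ($A{\left(x,t \right)} = 4^{2} = 16$)
$Y{\left(v,K \right)} = -4 + K + v$ ($Y{\left(v,K \right)} = \left(K + v\right) - 4 = -4 + K + v$)
$R{\left(u \right)} = \frac{1}{-4 + 2 u}$ ($R{\left(u \right)} = \frac{1}{u + \left(-4 + u + 0\right)} = \frac{1}{u + \left(-4 + u\right)} = \frac{1}{-4 + 2 u}$)
$\sqrt{\sqrt{R{\left(A{\left(4,4 \right)} \right)} + 16411} - 22823} = \sqrt{\sqrt{\frac{1}{2 \left(-2 + 16\right)} + 16411} - 22823} = \sqrt{\sqrt{\frac{1}{2 \cdot 14} + 16411} - 22823} = \sqrt{\sqrt{\frac{1}{2} \cdot \frac{1}{14} + 16411} - 22823} = \sqrt{\sqrt{\frac{1}{28} + 16411} - 22823} = \sqrt{\sqrt{\frac{459509}{28}} - 22823} = \sqrt{\frac{\sqrt{3216563}}{14} - 22823} = \sqrt{-22823 + \frac{\sqrt{3216563}}{14}}$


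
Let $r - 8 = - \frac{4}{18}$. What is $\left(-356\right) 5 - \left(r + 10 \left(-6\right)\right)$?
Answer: $- \frac{15550}{9} \approx -1727.8$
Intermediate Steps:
$r = \frac{70}{9}$ ($r = 8 - \frac{4}{18} = 8 - \frac{2}{9} = \frac{70}{9} \approx 7.7778$)
$\left(-356\right) 5 - \left(r + 10 \left(-6\right)\right) = \left(-356\right) 5 - \left(\frac{70}{9} + 10 \left(-6\right)\right) = -1780 - \left(\frac{70}{9} - 60\right) = -1780 - - \frac{470}{9} = -1780 + \frac{470}{9} = - \frac{15550}{9}$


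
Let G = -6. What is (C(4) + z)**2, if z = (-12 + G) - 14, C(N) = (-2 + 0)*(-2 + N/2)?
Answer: 1024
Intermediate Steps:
C(N) = 4 - N (C(N) = -2*(-2 + N*(1/2)) = -2*(-2 + N/2) = 4 - N)
z = -32 (z = (-12 - 6) - 14 = -18 - 14 = -32)
(C(4) + z)**2 = ((4 - 1*4) - 32)**2 = ((4 - 4) - 32)**2 = (0 - 32)**2 = (-32)**2 = 1024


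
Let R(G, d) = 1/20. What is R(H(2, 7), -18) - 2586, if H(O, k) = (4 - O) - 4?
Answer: -51719/20 ≈ -2585.9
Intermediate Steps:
H(O, k) = -O
R(G, d) = 1/20
R(H(2, 7), -18) - 2586 = 1/20 - 2586 = -51719/20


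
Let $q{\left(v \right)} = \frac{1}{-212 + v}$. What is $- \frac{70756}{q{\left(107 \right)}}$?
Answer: $7429380$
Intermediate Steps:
$- \frac{70756}{q{\left(107 \right)}} = - \frac{70756}{\frac{1}{-212 + 107}} = - \frac{70756}{\frac{1}{-105}} = - \frac{70756}{- \frac{1}{105}} = \left(-70756\right) \left(-105\right) = 7429380$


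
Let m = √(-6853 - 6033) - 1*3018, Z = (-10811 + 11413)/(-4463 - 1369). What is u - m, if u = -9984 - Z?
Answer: -20312555/2916 - I*√12886 ≈ -6965.9 - 113.52*I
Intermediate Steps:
Z = -301/2916 (Z = 602/(-5832) = 602*(-1/5832) = -301/2916 ≈ -0.10322)
m = -3018 + I*√12886 (m = √(-12886) - 3018 = I*√12886 - 3018 = -3018 + I*√12886 ≈ -3018.0 + 113.52*I)
u = -29113043/2916 (u = -9984 - 1*(-301/2916) = -9984 + 301/2916 = -29113043/2916 ≈ -9983.9)
u - m = -29113043/2916 - (-3018 + I*√12886) = -29113043/2916 + (3018 - I*√12886) = -20312555/2916 - I*√12886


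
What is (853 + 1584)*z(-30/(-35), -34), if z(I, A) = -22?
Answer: -53614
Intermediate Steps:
(853 + 1584)*z(-30/(-35), -34) = (853 + 1584)*(-22) = 2437*(-22) = -53614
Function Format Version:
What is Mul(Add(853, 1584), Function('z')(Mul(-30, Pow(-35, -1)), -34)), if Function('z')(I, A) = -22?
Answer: -53614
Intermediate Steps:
Mul(Add(853, 1584), Function('z')(Mul(-30, Pow(-35, -1)), -34)) = Mul(Add(853, 1584), -22) = Mul(2437, -22) = -53614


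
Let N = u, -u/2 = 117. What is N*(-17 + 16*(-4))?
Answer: 18954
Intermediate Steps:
u = -234 (u = -2*117 = -234)
N = -234
N*(-17 + 16*(-4)) = -234*(-17 + 16*(-4)) = -234*(-17 - 64) = -234*(-81) = 18954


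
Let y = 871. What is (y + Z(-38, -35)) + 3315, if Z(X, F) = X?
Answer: 4148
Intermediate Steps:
(y + Z(-38, -35)) + 3315 = (871 - 38) + 3315 = 833 + 3315 = 4148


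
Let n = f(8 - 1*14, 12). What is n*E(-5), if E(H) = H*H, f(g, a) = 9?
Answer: 225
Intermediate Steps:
E(H) = H²
n = 9
n*E(-5) = 9*(-5)² = 9*25 = 225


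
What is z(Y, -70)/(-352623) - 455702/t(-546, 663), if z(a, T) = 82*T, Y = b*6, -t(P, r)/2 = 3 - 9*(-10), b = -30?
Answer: 26782012331/10931313 ≈ 2450.0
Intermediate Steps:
t(P, r) = -186 (t(P, r) = -2*(3 - 9*(-10)) = -2*(3 + 90) = -2*93 = -186)
Y = -180 (Y = -30*6 = -180)
z(Y, -70)/(-352623) - 455702/t(-546, 663) = (82*(-70))/(-352623) - 455702/(-186) = -5740*(-1/352623) - 455702*(-1/186) = 5740/352623 + 227851/93 = 26782012331/10931313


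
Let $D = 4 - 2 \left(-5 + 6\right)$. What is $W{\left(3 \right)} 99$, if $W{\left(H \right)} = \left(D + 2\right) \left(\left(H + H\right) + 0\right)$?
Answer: $2376$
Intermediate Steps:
$D = 2$ ($D = 4 - 2 = 2$)
$W{\left(H \right)} = 8 H$ ($W{\left(H \right)} = \left(2 + 2\right) \left(\left(H + H\right) + 0\right) = 4 \left(2 H + 0\right) = 4 \cdot 2 H = 8 H$)
$W{\left(3 \right)} 99 = 8 \cdot 3 \cdot 99 = 24 \cdot 99 = 2376$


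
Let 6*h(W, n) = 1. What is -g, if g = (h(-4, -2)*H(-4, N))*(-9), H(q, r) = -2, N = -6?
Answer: -3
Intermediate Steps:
h(W, n) = 1/6 (h(W, n) = (1/6)*1 = 1/6)
g = 3 (g = ((1/6)*(-2))*(-9) = -1/3*(-9) = 3)
-g = -1*3 = -3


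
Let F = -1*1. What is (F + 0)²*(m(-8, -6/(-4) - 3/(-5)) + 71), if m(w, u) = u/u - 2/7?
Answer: 502/7 ≈ 71.714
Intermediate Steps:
F = -1
m(w, u) = 5/7 (m(w, u) = 1 - 2*⅐ = 1 - 2/7 = 5/7)
(F + 0)²*(m(-8, -6/(-4) - 3/(-5)) + 71) = (-1 + 0)²*(5/7 + 71) = (-1)²*(502/7) = 1*(502/7) = 502/7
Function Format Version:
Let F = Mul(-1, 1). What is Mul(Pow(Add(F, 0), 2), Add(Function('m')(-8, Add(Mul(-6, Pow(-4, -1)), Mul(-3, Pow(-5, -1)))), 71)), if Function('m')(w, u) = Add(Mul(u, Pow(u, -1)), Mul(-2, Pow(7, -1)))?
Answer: Rational(502, 7) ≈ 71.714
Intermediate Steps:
F = -1
Function('m')(w, u) = Rational(5, 7) (Function('m')(w, u) = Add(1, Mul(-2, Rational(1, 7))) = Add(1, Rational(-2, 7)) = Rational(5, 7))
Mul(Pow(Add(F, 0), 2), Add(Function('m')(-8, Add(Mul(-6, Pow(-4, -1)), Mul(-3, Pow(-5, -1)))), 71)) = Mul(Pow(Add(-1, 0), 2), Add(Rational(5, 7), 71)) = Mul(Pow(-1, 2), Rational(502, 7)) = Mul(1, Rational(502, 7)) = Rational(502, 7)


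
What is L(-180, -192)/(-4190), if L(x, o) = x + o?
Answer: 186/2095 ≈ 0.088783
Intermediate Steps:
L(x, o) = o + x
L(-180, -192)/(-4190) = (-192 - 180)/(-4190) = -372*(-1/4190) = 186/2095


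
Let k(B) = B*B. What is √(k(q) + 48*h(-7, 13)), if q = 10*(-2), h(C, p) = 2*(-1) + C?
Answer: 4*I*√2 ≈ 5.6569*I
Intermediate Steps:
h(C, p) = -2 + C
q = -20
k(B) = B²
√(k(q) + 48*h(-7, 13)) = √((-20)² + 48*(-2 - 7)) = √(400 + 48*(-9)) = √(400 - 432) = √(-32) = 4*I*√2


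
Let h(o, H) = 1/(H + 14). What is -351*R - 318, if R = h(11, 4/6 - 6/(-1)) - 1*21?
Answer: 436233/62 ≈ 7036.0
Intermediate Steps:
h(o, H) = 1/(14 + H)
R = -1299/62 (R = 1/(14 + (4/6 - 6/(-1))) - 1*21 = 1/(14 + (4*(⅙) - 6*(-1))) - 21 = 1/(14 + (⅔ + 6)) - 21 = 1/(14 + 20/3) - 21 = 1/(62/3) - 21 = 3/62 - 21 = -1299/62 ≈ -20.952)
-351*R - 318 = -351*(-1299/62) - 318 = 455949/62 - 318 = 436233/62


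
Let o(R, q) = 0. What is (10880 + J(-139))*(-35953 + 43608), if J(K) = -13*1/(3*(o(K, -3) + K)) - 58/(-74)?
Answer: 1285122119570/15429 ≈ 8.3293e+7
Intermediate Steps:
J(K) = 29/37 - 13/(3*K) (J(K) = -13*1/(3*(0 + K)) - 58/(-74) = -13*1/(3*K) - 58*(-1/74) = -13*1/(3*K) + 29/37 = -13/(3*K) + 29/37 = 29/37 - 13/(3*K))
(10880 + J(-139))*(-35953 + 43608) = (10880 + (1/111)*(-481 + 87*(-139))/(-139))*(-35953 + 43608) = (10880 + (1/111)*(-1/139)*(-481 - 12093))*7655 = (10880 + (1/111)*(-1/139)*(-12574))*7655 = (10880 + 12574/15429)*7655 = (167880094/15429)*7655 = 1285122119570/15429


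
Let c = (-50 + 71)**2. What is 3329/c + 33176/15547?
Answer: 9483797/979461 ≈ 9.6827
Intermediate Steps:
c = 441 (c = 21**2 = 441)
3329/c + 33176/15547 = 3329/441 + 33176/15547 = 9483797/979461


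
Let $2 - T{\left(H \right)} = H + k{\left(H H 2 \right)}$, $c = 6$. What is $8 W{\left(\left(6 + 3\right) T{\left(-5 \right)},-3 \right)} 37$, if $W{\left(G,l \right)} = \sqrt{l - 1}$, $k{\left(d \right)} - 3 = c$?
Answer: $592 i \approx 592.0 i$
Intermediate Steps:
$k{\left(d \right)} = 9$ ($k{\left(d \right)} = 3 + 6 = 9$)
$T{\left(H \right)} = -7 - H$ ($T{\left(H \right)} = 2 - \left(H + 9\right) = 2 - \left(9 + H\right) = -7 - H$)
$W{\left(G,l \right)} = \sqrt{-1 + l}$
$8 W{\left(\left(6 + 3\right) T{\left(-5 \right)},-3 \right)} 37 = 8 \sqrt{-1 - 3} \cdot 37 = 8 \sqrt{-4} \cdot 37 = 8 \cdot 2 i 37 = 16 i 37 = 592 i$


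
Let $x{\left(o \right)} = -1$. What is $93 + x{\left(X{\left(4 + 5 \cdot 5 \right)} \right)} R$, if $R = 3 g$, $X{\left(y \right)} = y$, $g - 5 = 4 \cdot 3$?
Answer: $42$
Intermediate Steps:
$g = 17$ ($g = 5 + 4 \cdot 3 = 5 + 12 = 17$)
$R = 51$ ($R = 3 \cdot 17 = 51$)
$93 + x{\left(X{\left(4 + 5 \cdot 5 \right)} \right)} R = 93 - 51 = 42$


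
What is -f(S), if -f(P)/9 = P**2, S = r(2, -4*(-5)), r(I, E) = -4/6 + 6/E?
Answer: 121/100 ≈ 1.2100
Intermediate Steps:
r(I, E) = -2/3 + 6/E (r(I, E) = -4*1/6 + 6/E = -2/3 + 6/E)
S = -11/30 (S = -2/3 + 6/((-4*(-5))) = -2/3 + 6/20 = -2/3 + 6*(1/20) = -2/3 + 3/10 = -11/30 ≈ -0.36667)
f(P) = -9*P**2
-f(S) = -(-9)*(-11/30)**2 = -(-9)*121/900 = -1*(-121/100) = 121/100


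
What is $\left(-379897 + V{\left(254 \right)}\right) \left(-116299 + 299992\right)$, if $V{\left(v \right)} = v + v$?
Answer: $-69691103577$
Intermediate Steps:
$V{\left(v \right)} = 2 v$
$\left(-379897 + V{\left(254 \right)}\right) \left(-116299 + 299992\right) = \left(-379897 + 2 \cdot 254\right) \left(-116299 + 299992\right) = \left(-379897 + 508\right) 183693 = \left(-379389\right) 183693 = -69691103577$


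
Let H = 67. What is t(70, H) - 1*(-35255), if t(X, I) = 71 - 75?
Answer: 35251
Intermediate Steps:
t(X, I) = -4
t(70, H) - 1*(-35255) = -4 - 1*(-35255) = -4 + 35255 = 35251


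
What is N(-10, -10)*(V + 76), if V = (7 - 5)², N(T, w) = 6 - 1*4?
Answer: 160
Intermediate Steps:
N(T, w) = 2 (N(T, w) = 6 - 4 = 2)
V = 4 (V = 2² = 4)
N(-10, -10)*(V + 76) = 2*(4 + 76) = 2*80 = 160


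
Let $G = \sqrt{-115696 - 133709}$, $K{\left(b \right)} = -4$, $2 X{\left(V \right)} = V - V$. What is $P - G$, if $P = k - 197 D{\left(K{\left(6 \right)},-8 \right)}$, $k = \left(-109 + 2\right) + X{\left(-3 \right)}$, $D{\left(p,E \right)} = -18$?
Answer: $3439 - i \sqrt{249405} \approx 3439.0 - 499.4 i$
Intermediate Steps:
$X{\left(V \right)} = 0$ ($X{\left(V \right)} = \frac{V - V}{2} = \frac{1}{2} \cdot 0 = 0$)
$k = -107$ ($k = \left(-109 + 2\right) + 0 = -107 + 0 = -107$)
$G = i \sqrt{249405}$ ($G = \sqrt{-249405} = i \sqrt{249405} \approx 499.4 i$)
$P = 3439$ ($P = -107 - -3546 = -107 + 3546 = 3439$)
$P - G = 3439 - i \sqrt{249405}$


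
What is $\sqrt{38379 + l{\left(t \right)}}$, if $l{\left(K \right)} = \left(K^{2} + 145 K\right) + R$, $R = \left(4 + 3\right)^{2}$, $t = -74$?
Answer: $3 \sqrt{3686} \approx 182.14$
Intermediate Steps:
$R = 49$ ($R = 7^{2} = 49$)
$l{\left(K \right)} = 49 + K^{2} + 145 K$ ($l{\left(K \right)} = \left(K^{2} + 145 K\right) + 49 = 49 + K^{2} + 145 K$)
$\sqrt{38379 + l{\left(t \right)}} = \sqrt{38379 + \left(49 + \left(-74\right)^{2} + 145 \left(-74\right)\right)} = \sqrt{38379 + \left(49 + 5476 - 10730\right)} = \sqrt{38379 - 5205} = \sqrt{33174} = 3 \sqrt{3686}$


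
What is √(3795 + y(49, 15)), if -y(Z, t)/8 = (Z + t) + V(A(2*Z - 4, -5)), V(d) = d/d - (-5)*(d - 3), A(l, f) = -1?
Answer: √3435 ≈ 58.609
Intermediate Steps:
V(d) = -14 + 5*d (V(d) = 1 - (-5)*(-3 + d) = 1 - 5*(3 - d) = 1 + (-15 + 5*d) = -14 + 5*d)
y(Z, t) = 152 - 8*Z - 8*t (y(Z, t) = -8*((Z + t) + (-14 + 5*(-1))) = -8*((Z + t) + (-14 - 5)) = -8*((Z + t) - 19) = -8*(-19 + Z + t) = 152 - 8*Z - 8*t)
√(3795 + y(49, 15)) = √(3795 + (152 - 8*49 - 8*15)) = √(3795 + (152 - 392 - 120)) = √(3795 - 360) = √3435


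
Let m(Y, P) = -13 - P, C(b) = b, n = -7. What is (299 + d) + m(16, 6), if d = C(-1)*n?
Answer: 287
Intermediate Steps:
d = 7 (d = -1*(-7) = 7)
(299 + d) + m(16, 6) = (299 + 7) + (-13 - 1*6) = 306 + (-13 - 6) = 306 - 19 = 287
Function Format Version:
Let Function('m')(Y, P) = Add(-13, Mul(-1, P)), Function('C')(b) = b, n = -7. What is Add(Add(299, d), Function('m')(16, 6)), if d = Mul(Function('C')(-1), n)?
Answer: 287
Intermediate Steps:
d = 7 (d = Mul(-1, -7) = 7)
Add(Add(299, d), Function('m')(16, 6)) = Add(Add(299, 7), Add(-13, Mul(-1, 6))) = Add(306, Add(-13, -6)) = Add(306, -19) = 287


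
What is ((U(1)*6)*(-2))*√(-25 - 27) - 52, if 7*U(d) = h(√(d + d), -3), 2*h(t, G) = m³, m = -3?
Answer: -52 + 324*I*√13/7 ≈ -52.0 + 166.89*I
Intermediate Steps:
h(t, G) = -27/2 (h(t, G) = (½)*(-3)³ = (½)*(-27) = -27/2)
U(d) = -27/14 (U(d) = (⅐)*(-27/2) = -27/14)
((U(1)*6)*(-2))*√(-25 - 27) - 52 = (-27/14*6*(-2))*√(-25 - 27) - 52 = (-81/7*(-2))*√(-52) - 52 = 162*(2*I*√13)/7 - 52 = 324*I*√13/7 - 52 = -52 + 324*I*√13/7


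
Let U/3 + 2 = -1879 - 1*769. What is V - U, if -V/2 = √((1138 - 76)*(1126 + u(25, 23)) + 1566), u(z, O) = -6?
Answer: 7950 - 6*√132334 ≈ 5767.3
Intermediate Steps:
V = -6*√132334 (V = -2*√((1138 - 76)*(1126 - 6) + 1566) = -2*√(1062*1120 + 1566) = -2*√(1189440 + 1566) = -6*√132334 ≈ -2182.7)
U = -7950 (U = -6 + 3*(-1879 - 1*769) = -6 + 3*(-1879 - 769) = -6 + 3*(-2648) = -6 - 7944 = -7950)
V - U = -6*√132334 - 1*(-7950) = -6*√132334 + 7950 = 7950 - 6*√132334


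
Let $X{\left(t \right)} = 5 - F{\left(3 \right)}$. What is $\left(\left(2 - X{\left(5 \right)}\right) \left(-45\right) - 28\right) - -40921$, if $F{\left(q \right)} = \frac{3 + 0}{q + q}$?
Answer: $\frac{82011}{2} \approx 41006.0$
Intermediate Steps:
$F{\left(q \right)} = \frac{3}{2 q}$
$X{\left(t \right)} = \frac{9}{2}$ ($X{\left(t \right)} = 5 - \frac{3}{2 \cdot 3} = 5 - \frac{3}{2} \cdot \frac{1}{3} = 5 - \frac{1}{2} = \frac{9}{2}$)
$\left(\left(2 - X{\left(5 \right)}\right) \left(-45\right) - 28\right) - -40921 = \left(\left(2 - \frac{9}{2}\right) \left(-45\right) - 28\right) - -40921 = \left(\left(2 - \frac{9}{2}\right) \left(-45\right) - 28\right) + 40921 = \left(\left(- \frac{5}{2}\right) \left(-45\right) - 28\right) + 40921 = \left(\frac{225}{2} - 28\right) + 40921 = \frac{169}{2} + 40921 = \frac{82011}{2}$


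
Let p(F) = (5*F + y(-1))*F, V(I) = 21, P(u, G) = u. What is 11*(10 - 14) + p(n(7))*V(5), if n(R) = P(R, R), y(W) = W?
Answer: 4954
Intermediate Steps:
n(R) = R
p(F) = F*(-1 + 5*F) (p(F) = (5*F - 1)*F = (-1 + 5*F)*F = F*(-1 + 5*F))
11*(10 - 14) + p(n(7))*V(5) = 11*(10 - 14) + (7*(-1 + 5*7))*21 = 11*(-4) + (7*(-1 + 35))*21 = -44 + (7*34)*21 = -44 + 238*21 = -44 + 4998 = 4954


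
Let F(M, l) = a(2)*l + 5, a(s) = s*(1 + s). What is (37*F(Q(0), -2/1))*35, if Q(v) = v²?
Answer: -9065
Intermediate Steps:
F(M, l) = 5 + 6*l (F(M, l) = (2*(1 + 2))*l + 5 = (2*3)*l + 5 = 6*l + 5 = 5 + 6*l)
(37*F(Q(0), -2/1))*35 = (37*(5 + 6*(-2/1)))*35 = (37*(5 + 6*(-2*1)))*35 = (37*(5 + 6*(-2)))*35 = (37*(5 - 12))*35 = (37*(-7))*35 = -259*35 = -9065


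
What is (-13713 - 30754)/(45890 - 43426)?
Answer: -44467/2464 ≈ -18.047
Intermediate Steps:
(-13713 - 30754)/(45890 - 43426) = -44467/2464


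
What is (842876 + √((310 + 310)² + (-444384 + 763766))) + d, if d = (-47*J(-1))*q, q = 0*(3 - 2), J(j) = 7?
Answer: 842876 + 3*√78198 ≈ 8.4372e+5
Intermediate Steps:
q = 0 (q = 0*1 = 0)
d = 0 (d = -47*7*0 = -329*0 = 0)
(842876 + √((310 + 310)² + (-444384 + 763766))) + d = (842876 + √((310 + 310)² + (-444384 + 763766))) + 0 = (842876 + √(620² + 319382)) + 0 = (842876 + √(384400 + 319382)) + 0 = (842876 + √703782) + 0 = (842876 + 3*√78198) + 0 = 842876 + 3*√78198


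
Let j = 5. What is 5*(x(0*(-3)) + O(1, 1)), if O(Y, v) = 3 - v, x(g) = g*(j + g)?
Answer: 10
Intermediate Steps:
x(g) = g*(5 + g)
5*(x(0*(-3)) + O(1, 1)) = 5*((0*(-3))*(5 + 0*(-3)) + (3 - 1*1)) = 5*(0*(5 + 0) + (3 - 1)) = 5*(0*5 + 2) = 5*(0 + 2) = 5*2 = 10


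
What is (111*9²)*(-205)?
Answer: -1843155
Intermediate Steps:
(111*9²)*(-205) = (111*81)*(-205) = 8991*(-205) = -1843155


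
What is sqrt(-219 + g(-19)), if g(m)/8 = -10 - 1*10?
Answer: I*sqrt(379) ≈ 19.468*I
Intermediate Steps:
g(m) = -160 (g(m) = 8*(-10 - 1*10) = 8*(-10 - 10) = 8*(-20) = -160)
sqrt(-219 + g(-19)) = sqrt(-219 - 160) = sqrt(-379) = I*sqrt(379)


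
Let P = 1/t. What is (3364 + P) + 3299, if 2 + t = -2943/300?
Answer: 7868903/1181 ≈ 6662.9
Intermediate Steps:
t = -1181/100 (t = -2 - 2943/300 = -2 - 2943*1/300 = -2 - 981/100 = -1181/100 ≈ -11.810)
P = -100/1181 (P = 1/(-1181/100) = -100/1181 ≈ -0.084674)
(3364 + P) + 3299 = (3364 - 100/1181) + 3299 = 3972784/1181 + 3299 = 7868903/1181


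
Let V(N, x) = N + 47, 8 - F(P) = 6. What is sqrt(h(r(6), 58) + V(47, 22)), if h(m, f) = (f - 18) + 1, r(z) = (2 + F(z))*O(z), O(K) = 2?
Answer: 3*sqrt(15) ≈ 11.619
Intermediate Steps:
F(P) = 2 (F(P) = 8 - 1*6 = 8 - 6 = 2)
r(z) = 8 (r(z) = (2 + 2)*2 = 4*2 = 8)
V(N, x) = 47 + N
h(m, f) = -17 + f (h(m, f) = (-18 + f) + 1 = -17 + f)
sqrt(h(r(6), 58) + V(47, 22)) = sqrt((-17 + 58) + (47 + 47)) = sqrt(41 + 94) = sqrt(135) = 3*sqrt(15)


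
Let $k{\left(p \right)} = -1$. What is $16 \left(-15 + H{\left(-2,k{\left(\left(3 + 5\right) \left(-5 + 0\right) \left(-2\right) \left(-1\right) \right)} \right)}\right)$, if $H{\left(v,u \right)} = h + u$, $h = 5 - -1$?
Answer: $-160$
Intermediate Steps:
$h = 6$ ($h = 5 + 1 = 6$)
$H{\left(v,u \right)} = 6 + u$
$16 \left(-15 + H{\left(-2,k{\left(\left(3 + 5\right) \left(-5 + 0\right) \left(-2\right) \left(-1\right) \right)} \right)}\right) = 16 \left(-15 + \left(6 - 1\right)\right) = 16 \left(-15 + 5\right) = 16 \left(-10\right) = -160$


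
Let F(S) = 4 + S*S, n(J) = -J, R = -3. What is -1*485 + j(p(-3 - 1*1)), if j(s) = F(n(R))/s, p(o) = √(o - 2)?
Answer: -485 - 13*I*√6/6 ≈ -485.0 - 5.3072*I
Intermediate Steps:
F(S) = 4 + S²
p(o) = √(-2 + o)
j(s) = 13/s (j(s) = (4 + (-1*(-3))²)/s = (4 + 3²)/s = (4 + 9)/s = 13/s)
-1*485 + j(p(-3 - 1*1)) = -1*485 + 13/(√(-2 + (-3 - 1*1))) = -485 + 13/(√(-2 + (-3 - 1))) = -485 + 13/(√(-2 - 4)) = -485 + 13/(√(-6)) = -485 + 13/((I*√6)) = -485 + 13*(-I*√6/6) = -485 - 13*I*√6/6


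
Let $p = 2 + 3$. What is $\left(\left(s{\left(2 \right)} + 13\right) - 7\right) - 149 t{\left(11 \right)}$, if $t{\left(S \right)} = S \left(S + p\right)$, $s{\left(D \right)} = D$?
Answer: $-26216$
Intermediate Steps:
$p = 5$
$t{\left(S \right)} = S \left(5 + S\right)$ ($t{\left(S \right)} = S \left(S + 5\right) = S \left(5 + S\right)$)
$\left(\left(s{\left(2 \right)} + 13\right) - 7\right) - 149 t{\left(11 \right)} = \left(\left(2 + 13\right) - 7\right) - 149 \cdot 11 \left(5 + 11\right) = \left(15 - 7\right) - 149 \cdot 11 \cdot 16 = 8 - 26224 = -26216$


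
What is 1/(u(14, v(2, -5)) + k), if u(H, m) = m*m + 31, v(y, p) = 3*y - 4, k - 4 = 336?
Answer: 1/375 ≈ 0.0026667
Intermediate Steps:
k = 340 (k = 4 + 336 = 340)
v(y, p) = -4 + 3*y
u(H, m) = 31 + m² (u(H, m) = m² + 31 = 31 + m²)
1/(u(14, v(2, -5)) + k) = 1/((31 + (-4 + 3*2)²) + 340) = 1/((31 + (-4 + 6)²) + 340) = 1/((31 + 2²) + 340) = 1/((31 + 4) + 340) = 1/(35 + 340) = 1/375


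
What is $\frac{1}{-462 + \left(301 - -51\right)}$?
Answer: $- \frac{1}{110} \approx -0.0090909$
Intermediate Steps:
$\frac{1}{-462 + \left(301 - -51\right)} = \frac{1}{-462 + \left(301 + 51\right)} = \frac{1}{-462 + 352} = \frac{1}{-110} = - \frac{1}{110}$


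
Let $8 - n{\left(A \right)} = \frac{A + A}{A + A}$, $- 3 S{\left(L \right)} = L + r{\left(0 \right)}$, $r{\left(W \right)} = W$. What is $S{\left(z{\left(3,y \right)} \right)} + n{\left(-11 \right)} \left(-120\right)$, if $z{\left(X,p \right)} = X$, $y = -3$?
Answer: $-841$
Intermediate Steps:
$S{\left(L \right)} = - \frac{L}{3}$ ($S{\left(L \right)} = - \frac{L + 0}{3} = - \frac{L}{3}$)
$n{\left(A \right)} = 7$ ($n{\left(A \right)} = 8 - \frac{A + A}{A + A} = 8 - \frac{2 A}{2 A} = 8 - 2 A \frac{1}{2 A} = 8 - 1 = 7$)
$S{\left(z{\left(3,y \right)} \right)} + n{\left(-11 \right)} \left(-120\right) = \left(- \frac{1}{3}\right) 3 + 7 \left(-120\right) = -1 - 840 = -841$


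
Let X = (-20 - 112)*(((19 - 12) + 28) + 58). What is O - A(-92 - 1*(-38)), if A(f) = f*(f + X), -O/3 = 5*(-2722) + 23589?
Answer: -695757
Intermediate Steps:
O = -29937 (O = -3*(5*(-2722) + 23589) = -3*(-13610 + 23589) = -3*9979 = -29937)
X = -12276 (X = -132*((7 + 28) + 58) = -132*(35 + 58) = -132*93 = -12276)
A(f) = f*(-12276 + f) (A(f) = f*(f - 12276) = f*(-12276 + f))
O - A(-92 - 1*(-38)) = -29937 - (-92 - 1*(-38))*(-12276 + (-92 - 1*(-38))) = -29937 - (-92 + 38)*(-12276 + (-92 + 38)) = -29937 - (-54)*(-12276 - 54) = -29937 - (-54)*(-12330) = -29937 - 1*665820 = -29937 - 665820 = -695757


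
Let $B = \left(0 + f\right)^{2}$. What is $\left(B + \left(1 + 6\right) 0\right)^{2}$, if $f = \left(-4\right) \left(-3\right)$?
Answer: $20736$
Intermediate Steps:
$f = 12$
$B = 144$ ($B = \left(0 + 12\right)^{2} = 12^{2} = 144$)
$\left(B + \left(1 + 6\right) 0\right)^{2} = \left(144 + \left(1 + 6\right) 0\right)^{2} = \left(144 + 7 \cdot 0\right)^{2} = \left(144 + 0\right)^{2} = 144^{2} = 20736$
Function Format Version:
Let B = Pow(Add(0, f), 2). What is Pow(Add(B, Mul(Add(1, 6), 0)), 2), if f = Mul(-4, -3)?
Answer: 20736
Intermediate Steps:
f = 12
B = 144 (B = Pow(Add(0, 12), 2) = Pow(12, 2) = 144)
Pow(Add(B, Mul(Add(1, 6), 0)), 2) = Pow(Add(144, Mul(Add(1, 6), 0)), 2) = Pow(Add(144, Mul(7, 0)), 2) = Pow(Add(144, 0), 2) = Pow(144, 2) = 20736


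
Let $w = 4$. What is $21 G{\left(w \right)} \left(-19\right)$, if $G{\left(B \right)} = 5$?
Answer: $-1995$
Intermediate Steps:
$21 G{\left(w \right)} \left(-19\right) = 21 \cdot 5 \left(-19\right) = 105 \left(-19\right) = -1995$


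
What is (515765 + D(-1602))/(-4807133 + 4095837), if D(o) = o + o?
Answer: -512561/711296 ≈ -0.72060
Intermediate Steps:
D(o) = 2*o
(515765 + D(-1602))/(-4807133 + 4095837) = (515765 + 2*(-1602))/(-4807133 + 4095837) = (515765 - 3204)/(-711296) = 512561*(-1/711296) = -512561/711296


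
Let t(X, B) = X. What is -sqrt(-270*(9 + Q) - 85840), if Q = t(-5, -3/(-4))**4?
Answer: -2*I*sqrt(64255) ≈ -506.97*I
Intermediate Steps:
Q = 625 (Q = (-5)**4 = 625)
-sqrt(-270*(9 + Q) - 85840) = -sqrt(-270*(9 + 625) - 85840) = -sqrt(-270*634 - 85840) = -sqrt(-171180 - 85840) = -sqrt(-257020) = -2*I*sqrt(64255)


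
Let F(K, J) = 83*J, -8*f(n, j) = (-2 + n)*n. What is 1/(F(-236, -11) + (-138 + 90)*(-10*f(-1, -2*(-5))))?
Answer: -1/1093 ≈ -0.00091491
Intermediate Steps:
f(n, j) = -n*(-2 + n)/8 (f(n, j) = -(-2 + n)*n/8 = -n*(-2 + n)/8)
1/(F(-236, -11) + (-138 + 90)*(-10*f(-1, -2*(-5)))) = 1/(83*(-11) + (-138 + 90)*(-5*(-1)*(2 - 1*(-1))/4)) = 1/(-913 - (-480)*(⅛)*(-1)*(2 + 1)) = 1/(-913 - (-480)*(⅛)*(-1)*3) = 1/(-913 - (-480)*(-3)/8) = 1/(-913 - 48*15/4) = 1/(-913 - 180) = 1/(-1093) = -1/1093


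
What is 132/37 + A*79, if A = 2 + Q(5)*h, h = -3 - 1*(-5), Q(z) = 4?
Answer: 29362/37 ≈ 793.57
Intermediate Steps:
h = 2 (h = -3 + 5 = 2)
A = 10 (A = 2 + 4*2 = 2 + 8 = 10)
132/37 + A*79 = 132/37 + 10*79 = 132*(1/37) + 790 = 132/37 + 790 = 29362/37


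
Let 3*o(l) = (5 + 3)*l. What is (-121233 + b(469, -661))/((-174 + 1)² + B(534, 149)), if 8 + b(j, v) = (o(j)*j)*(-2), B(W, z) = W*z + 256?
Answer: -3883099/329253 ≈ -11.794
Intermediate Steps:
o(l) = 8*l/3 (o(l) = ((5 + 3)*l)/3 = (8*l)/3 = 8*l/3)
B(W, z) = 256 + W*z
b(j, v) = -8 - 16*j²/3 (b(j, v) = -8 + ((8*j/3)*j)*(-2) = -8 + (8*j²/3)*(-2) = -8 - 16*j²/3)
(-121233 + b(469, -661))/((-174 + 1)² + B(534, 149)) = (-121233 + (-8 - 16/3*469²))/((-174 + 1)² + (256 + 534*149)) = (-121233 + (-8 - 16/3*219961))/((-173)² + (256 + 79566)) = (-121233 + (-8 - 3519376/3))/(29929 + 79822) = (-121233 - 3519400/3)/109751 = -3883099/3*1/109751 = -3883099/329253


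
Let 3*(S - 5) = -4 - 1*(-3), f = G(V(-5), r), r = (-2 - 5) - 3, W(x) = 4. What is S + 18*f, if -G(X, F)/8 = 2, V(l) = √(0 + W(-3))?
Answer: -850/3 ≈ -283.33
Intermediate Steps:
V(l) = 2 (V(l) = √(0 + 4) = √4 = 2)
r = -10 (r = -7 - 3 = -10)
G(X, F) = -16 (G(X, F) = -8*2 = -16)
f = -16
S = 14/3 (S = 5 + (-4 - 1*(-3))/3 = 5 + (-4 + 3)/3 = 5 + (⅓)*(-1) = 5 - ⅓ = 14/3 ≈ 4.6667)
S + 18*f = 14/3 + 18*(-16) = 14/3 - 288 = -850/3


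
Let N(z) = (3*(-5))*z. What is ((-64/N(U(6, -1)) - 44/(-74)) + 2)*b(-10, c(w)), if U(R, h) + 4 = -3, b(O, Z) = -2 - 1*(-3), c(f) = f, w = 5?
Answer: 7712/3885 ≈ 1.9851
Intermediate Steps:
b(O, Z) = 1 (b(O, Z) = -2 + 3 = 1)
U(R, h) = -7 (U(R, h) = -4 - 3 = -7)
N(z) = -15*z
((-64/N(U(6, -1)) - 44/(-74)) + 2)*b(-10, c(w)) = ((-64/((-15*(-7))) - 44/(-74)) + 2)*1 = ((-64/105 - 44*(-1/74)) + 2)*1 = ((-64*1/105 + 22/37) + 2)*1 = ((-64/105 + 22/37) + 2)*1 = (-58/3885 + 2)*1 = (7712/3885)*1 = 7712/3885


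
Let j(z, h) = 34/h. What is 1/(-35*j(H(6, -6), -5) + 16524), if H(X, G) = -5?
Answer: 1/16762 ≈ 5.9659e-5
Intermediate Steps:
1/(-35*j(H(6, -6), -5) + 16524) = 1/(-1190/(-5) + 16524) = 1/(-1190*(-1)/5 + 16524) = 1/(-35*(-34/5) + 16524) = 1/(238 + 16524) = 1/16762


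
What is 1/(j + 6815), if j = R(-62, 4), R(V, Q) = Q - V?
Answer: 1/6881 ≈ 0.00014533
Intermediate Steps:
j = 66 (j = 4 - 1*(-62) = 4 + 62 = 66)
1/(j + 6815) = 1/(66 + 6815) = 1/6881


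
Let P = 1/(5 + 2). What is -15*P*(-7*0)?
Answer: 0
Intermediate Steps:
P = ⅐ (P = 1/7 = ⅐ ≈ 0.14286)
-15*P*(-7*0) = -15*(-7*0)/7 = -15*0/7 = -15*0 = 0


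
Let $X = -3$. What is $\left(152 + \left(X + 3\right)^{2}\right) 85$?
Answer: $12920$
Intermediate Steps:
$\left(152 + \left(X + 3\right)^{2}\right) 85 = \left(152 + \left(-3 + 3\right)^{2}\right) 85 = \left(152 + 0^{2}\right) 85 = \left(152 + 0\right) 85 = 152 \cdot 85 = 12920$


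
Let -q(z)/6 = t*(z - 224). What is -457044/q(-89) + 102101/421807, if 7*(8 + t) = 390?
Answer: -107120621092/22048273697 ≈ -4.8585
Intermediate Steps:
t = 334/7 (t = -8 + (1/7)*390 = -8 + 390/7 = 334/7 ≈ 47.714)
q(z) = 64128 - 2004*z/7 (q(z) = -2004*(z - 224)/7 = -2004*(-224 + z)/7 = -6*(-10688 + 334*z/7) = 64128 - 2004*z/7)
-457044/q(-89) + 102101/421807 = -457044/(64128 - 2004/7*(-89)) + 102101/421807 = -457044/(64128 + 178356/7) + 102101*(1/421807) = -457044/627252/7 + 102101/421807 = -457044*7/627252 + 102101/421807 = -266609/52271 + 102101/421807 = -107120621092/22048273697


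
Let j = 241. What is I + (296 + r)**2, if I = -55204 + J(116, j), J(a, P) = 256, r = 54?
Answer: 67552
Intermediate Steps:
I = -54948 (I = -55204 + 256 = -54948)
I + (296 + r)**2 = -54948 + (296 + 54)**2 = -54948 + 350**2 = -54948 + 122500 = 67552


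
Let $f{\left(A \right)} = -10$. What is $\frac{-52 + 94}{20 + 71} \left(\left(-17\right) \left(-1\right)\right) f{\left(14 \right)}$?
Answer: $- \frac{1020}{13} \approx -78.462$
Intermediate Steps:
$\frac{-52 + 94}{20 + 71} \left(\left(-17\right) \left(-1\right)\right) f{\left(14 \right)} = \frac{-52 + 94}{20 + 71} \left(\left(-17\right) \left(-1\right)\right) \left(-10\right) = \frac{42}{91} \cdot 17 \left(-10\right) = 42 \cdot \frac{1}{91} \cdot 17 \left(-10\right) = \frac{6}{13} \cdot 17 \left(-10\right) = \frac{102}{13} \left(-10\right) = - \frac{1020}{13}$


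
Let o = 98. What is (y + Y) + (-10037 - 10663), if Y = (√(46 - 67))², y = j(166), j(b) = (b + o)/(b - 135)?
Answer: -642087/31 ≈ -20712.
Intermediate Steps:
j(b) = (98 + b)/(-135 + b) (j(b) = (b + 98)/(b - 135) = (98 + b)/(-135 + b))
y = 264/31 (y = (98 + 166)/(-135 + 166) = 264/31 ≈ 8.5161)
Y = -21 (Y = (√(-21))² = (I*√21)² = -21)
(y + Y) + (-10037 - 10663) = (264/31 - 21) + (-10037 - 10663) = -387/31 - 20700 = -642087/31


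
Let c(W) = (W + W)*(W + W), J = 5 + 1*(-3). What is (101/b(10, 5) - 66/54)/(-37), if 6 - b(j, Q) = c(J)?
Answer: 1019/3330 ≈ 0.30601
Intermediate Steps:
J = 2 (J = 5 - 3 = 2)
c(W) = 4*W² (c(W) = (2*W)*(2*W) = 4*W²)
b(j, Q) = -10 (b(j, Q) = 6 - 4*2² = 6 - 4*4 = 6 - 1*16 = 6 - 16 = -10)
(101/b(10, 5) - 66/54)/(-37) = (101/(-10) - 66/54)/(-37) = (101*(-⅒) - 66*1/54)*(-1/37) = (-101/10 - 11/9)*(-1/37) = -1019/90*(-1/37) = 1019/3330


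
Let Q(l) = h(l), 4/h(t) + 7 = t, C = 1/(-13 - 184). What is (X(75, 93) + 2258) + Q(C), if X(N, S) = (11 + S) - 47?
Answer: 798478/345 ≈ 2314.4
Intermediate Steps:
C = -1/197 (C = 1/(-197) = -1/197 ≈ -0.0050761)
h(t) = 4/(-7 + t)
Q(l) = 4/(-7 + l)
X(N, S) = -36 + S
(X(75, 93) + 2258) + Q(C) = ((-36 + 93) + 2258) + 4/(-7 - 1/197) = (57 + 2258) + 4/(-1380/197) = 2315 + 4*(-197/1380) = 2315 - 197/345 = 798478/345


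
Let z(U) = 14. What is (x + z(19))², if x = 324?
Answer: 114244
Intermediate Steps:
(x + z(19))² = (324 + 14)² = 338² = 114244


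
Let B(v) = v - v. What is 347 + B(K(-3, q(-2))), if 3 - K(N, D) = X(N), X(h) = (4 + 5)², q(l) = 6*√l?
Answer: 347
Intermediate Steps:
X(h) = 81 (X(h) = 9² = 81)
K(N, D) = -78 (K(N, D) = 3 - 1*81 = 3 - 81 = -78)
B(v) = 0
347 + B(K(-3, q(-2))) = 347 + 0 = 347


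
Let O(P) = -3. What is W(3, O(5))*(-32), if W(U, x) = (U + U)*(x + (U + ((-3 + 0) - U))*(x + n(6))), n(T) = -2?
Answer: -2304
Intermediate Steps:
W(U, x) = 2*U*(6 - 2*x) (W(U, x) = (U + U)*(x + (U + ((-3 + 0) - U))*(x - 2)) = (2*U)*(x + (U + (-3 - U))*(-2 + x)) = (2*U)*(x - 3*(-2 + x)) = (2*U)*(x + (6 - 3*x)) = (2*U)*(6 - 2*x) = 2*U*(6 - 2*x))
W(3, O(5))*(-32) = (4*3*(3 - 1*(-3)))*(-32) = (4*3*(3 + 3))*(-32) = (4*3*6)*(-32) = 72*(-32) = -2304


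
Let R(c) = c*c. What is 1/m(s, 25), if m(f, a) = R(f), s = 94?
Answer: 1/8836 ≈ 0.00011317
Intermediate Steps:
R(c) = c**2
m(f, a) = f**2
1/m(s, 25) = 1/(94**2) = 1/8836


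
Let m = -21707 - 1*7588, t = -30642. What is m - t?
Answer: 1347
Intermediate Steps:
m = -29295 (m = -21707 - 7588 = -29295)
m - t = -29295 - 1*(-30642) = -29295 + 30642 = 1347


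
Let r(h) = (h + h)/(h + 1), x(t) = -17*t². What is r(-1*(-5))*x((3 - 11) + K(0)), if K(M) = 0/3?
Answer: -5440/3 ≈ -1813.3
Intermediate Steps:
K(M) = 0 (K(M) = 0*(⅓) = 0)
r(h) = 2*h/(1 + h) (r(h) = (2*h)/(1 + h) = 2*h/(1 + h))
r(-1*(-5))*x((3 - 11) + K(0)) = (2*(-1*(-5))/(1 - 1*(-5)))*(-17*((3 - 11) + 0)²) = (2*5/(1 + 5))*(-17*(-8 + 0)²) = (2*5/6)*(-17*(-8)²) = (2*5*(⅙))*(-17*64) = (5/3)*(-1088) = -5440/3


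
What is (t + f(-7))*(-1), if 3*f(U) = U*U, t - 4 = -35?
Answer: 44/3 ≈ 14.667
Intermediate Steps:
t = -31 (t = 4 - 35 = -31)
f(U) = U**2/3 (f(U) = (U*U)/3 = U**2/3)
(t + f(-7))*(-1) = (-31 + (1/3)*(-7)**2)*(-1) = (-31 + (1/3)*49)*(-1) = (-31 + 49/3)*(-1) = -44/3*(-1) = 44/3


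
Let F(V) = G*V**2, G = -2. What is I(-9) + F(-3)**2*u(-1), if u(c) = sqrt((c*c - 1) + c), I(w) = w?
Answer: -9 + 324*I ≈ -9.0 + 324.0*I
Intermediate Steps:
u(c) = sqrt(-1 + c + c**2) (u(c) = sqrt((c**2 - 1) + c) = sqrt((-1 + c**2) + c) = sqrt(-1 + c + c**2))
F(V) = -2*V**2
I(-9) + F(-3)**2*u(-1) = -9 + (-2*(-3)**2)**2*sqrt(-1 - 1 + (-1)**2) = -9 + (-2*9)**2*sqrt(-1 - 1 + 1) = -9 + (-18)**2*sqrt(-1) = -9 + 324*I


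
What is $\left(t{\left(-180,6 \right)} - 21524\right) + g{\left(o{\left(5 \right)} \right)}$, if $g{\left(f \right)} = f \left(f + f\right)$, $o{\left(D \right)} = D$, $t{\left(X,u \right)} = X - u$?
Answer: $-21660$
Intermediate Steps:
$g{\left(f \right)} = 2 f^{2}$ ($g{\left(f \right)} = f 2 f = 2 f^{2}$)
$\left(t{\left(-180,6 \right)} - 21524\right) + g{\left(o{\left(5 \right)} \right)} = \left(\left(-180 - 6\right) - 21524\right) + 2 \cdot 5^{2} = \left(\left(-180 - 6\right) - 21524\right) + 2 \cdot 25 = \left(-186 - 21524\right) + 50 = -21710 + 50 = -21660$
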